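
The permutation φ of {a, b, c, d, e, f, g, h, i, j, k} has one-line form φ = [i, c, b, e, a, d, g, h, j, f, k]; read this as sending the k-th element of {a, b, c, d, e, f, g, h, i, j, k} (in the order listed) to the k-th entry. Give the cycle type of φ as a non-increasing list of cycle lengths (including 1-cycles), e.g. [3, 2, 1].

[6, 2, 1, 1, 1]

The disjoint cycles are (a, i, j, f, d, e)(b, c)(g)(h)(k), with lengths 6, 2, 1, 1, 1 in non-increasing order.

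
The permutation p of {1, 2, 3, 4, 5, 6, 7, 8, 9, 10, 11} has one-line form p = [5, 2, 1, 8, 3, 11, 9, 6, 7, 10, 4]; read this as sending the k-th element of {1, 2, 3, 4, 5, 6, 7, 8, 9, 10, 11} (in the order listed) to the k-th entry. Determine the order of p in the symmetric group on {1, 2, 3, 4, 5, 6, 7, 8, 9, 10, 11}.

12

The disjoint-cycle form of p has cycle lengths 4, 3, 2, 1, 1.
Since disjoint cycles commute, ord(p) = lcm(4, 3, 2) = 12.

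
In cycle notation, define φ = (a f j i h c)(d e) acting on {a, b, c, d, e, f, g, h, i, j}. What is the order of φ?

The cycle type of φ is (6, 2, 1, 1).
The order is lcm(6, 2) = 6.

6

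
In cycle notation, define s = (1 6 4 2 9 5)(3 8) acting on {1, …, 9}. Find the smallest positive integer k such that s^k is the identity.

6

The disjoint cycles have lengths 6, 2, 1.
The order of s is the least common multiple of its cycle lengths: lcm(6, 2) = 6.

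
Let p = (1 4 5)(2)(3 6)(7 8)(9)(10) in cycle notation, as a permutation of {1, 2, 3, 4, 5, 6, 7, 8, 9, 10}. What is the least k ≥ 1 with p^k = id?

The disjoint cycles have lengths 3, 2, 2, 1, 1, 1.
The order of p is the least common multiple of its cycle lengths: lcm(3, 2, 2) = 6.

6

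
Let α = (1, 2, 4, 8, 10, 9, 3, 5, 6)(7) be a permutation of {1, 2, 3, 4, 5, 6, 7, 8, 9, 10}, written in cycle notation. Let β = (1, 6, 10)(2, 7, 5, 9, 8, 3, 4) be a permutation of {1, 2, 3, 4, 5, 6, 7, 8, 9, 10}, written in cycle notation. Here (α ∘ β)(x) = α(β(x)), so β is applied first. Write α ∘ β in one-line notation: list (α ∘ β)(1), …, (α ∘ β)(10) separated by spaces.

1 7 8 4 3 9 6 5 10 2

(α ∘ β)(x) = α(β(x)). Computing each image: α(β(1)) = α(6) = 1, α(β(2)) = α(7) = 7, α(β(3)) = α(4) = 8, α(β(4)) = α(2) = 4, α(β(5)) = α(9) = 3, α(β(6)) = α(10) = 9, α(β(7)) = α(5) = 6, α(β(8)) = α(3) = 5, α(β(9)) = α(8) = 10, α(β(10)) = α(1) = 2.
Hence α ∘ β = [1 7 8 4 3 9 6 5 10 2].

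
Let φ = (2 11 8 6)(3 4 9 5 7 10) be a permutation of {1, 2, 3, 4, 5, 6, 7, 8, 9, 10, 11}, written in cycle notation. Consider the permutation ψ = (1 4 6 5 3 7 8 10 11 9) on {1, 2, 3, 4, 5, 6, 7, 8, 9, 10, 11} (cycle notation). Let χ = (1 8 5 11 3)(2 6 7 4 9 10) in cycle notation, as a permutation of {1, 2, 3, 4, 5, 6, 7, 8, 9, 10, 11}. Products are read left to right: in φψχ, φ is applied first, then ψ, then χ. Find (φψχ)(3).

7

Apply the permutations in order: φ(3) = 4, then ψ(4) = 6, then χ(6) = 7. So (φψχ)(3) = 7.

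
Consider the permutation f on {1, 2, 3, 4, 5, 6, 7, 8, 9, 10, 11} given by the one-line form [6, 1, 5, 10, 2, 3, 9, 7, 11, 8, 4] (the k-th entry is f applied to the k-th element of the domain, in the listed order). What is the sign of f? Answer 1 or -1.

In disjoint-cycle form the cycle lengths are 6, 5.
A cycle of length ℓ contributes ℓ−1 transpositions, so f is a product of 5 + 4 = 9 transpositions — odd.

-1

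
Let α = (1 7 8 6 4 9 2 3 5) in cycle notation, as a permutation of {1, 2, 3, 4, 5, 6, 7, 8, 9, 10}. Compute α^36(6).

6 lies in the 9-cycle (1 7 8 6 4 9 2 3 5).
On a 9-cycle, α^9 is the identity, so α^36 = α^0 there (36 ≡ 0 mod 9).
So α^36(6) = 6.

6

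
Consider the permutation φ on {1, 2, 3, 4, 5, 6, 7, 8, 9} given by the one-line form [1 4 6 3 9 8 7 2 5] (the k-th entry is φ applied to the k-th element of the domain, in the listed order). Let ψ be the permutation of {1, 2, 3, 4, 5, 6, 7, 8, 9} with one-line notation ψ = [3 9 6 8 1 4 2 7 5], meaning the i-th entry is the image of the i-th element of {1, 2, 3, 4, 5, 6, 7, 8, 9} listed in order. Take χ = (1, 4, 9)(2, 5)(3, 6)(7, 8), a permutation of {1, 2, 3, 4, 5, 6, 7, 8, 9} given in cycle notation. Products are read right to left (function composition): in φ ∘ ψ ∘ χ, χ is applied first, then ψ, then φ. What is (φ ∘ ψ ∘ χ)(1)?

Apply the permutations in order: χ(1) = 4, then ψ(4) = 8, then φ(8) = 2. So (φ ∘ ψ ∘ χ)(1) = 2.

2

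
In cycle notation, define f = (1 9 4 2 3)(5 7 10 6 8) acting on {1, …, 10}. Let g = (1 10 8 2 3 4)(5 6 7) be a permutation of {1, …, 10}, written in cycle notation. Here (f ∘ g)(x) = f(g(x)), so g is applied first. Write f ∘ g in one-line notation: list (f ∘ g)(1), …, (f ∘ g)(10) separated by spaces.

Chase each element through g then f: 1 → 10 → 6; 2 → 3 → 1; 3 → 4 → 2; 4 → 1 → 9; 5 → 6 → 8; 6 → 7 → 10; 7 → 5 → 7; 8 → 2 → 3; 9 → 9 → 4; 10 → 8 → 5.
So f ∘ g in one-line form is 6 1 2 9 8 10 7 3 4 5.

6 1 2 9 8 10 7 3 4 5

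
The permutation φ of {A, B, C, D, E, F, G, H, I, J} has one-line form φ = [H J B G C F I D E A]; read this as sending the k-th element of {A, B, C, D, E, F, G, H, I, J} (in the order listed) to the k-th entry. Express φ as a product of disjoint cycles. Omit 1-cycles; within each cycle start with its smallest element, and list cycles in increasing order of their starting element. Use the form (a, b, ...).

(A, H, D, G, I, E, C, B, J)

Iterating φ from A gives A → H → D → G → I → E → C → B → J → A; that is the 9-cycle (A, H, D, G, I, E, C, B, J).
Continuing from each remaining unvisited element yields (A, H, D, G, I, E, C, B, J).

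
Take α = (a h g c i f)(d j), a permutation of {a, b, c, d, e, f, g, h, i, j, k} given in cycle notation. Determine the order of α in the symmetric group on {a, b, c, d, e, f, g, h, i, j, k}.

The disjoint cycles have lengths 6, 2, 1, 1, 1.
The order is lcm(6, 2) = 6.

6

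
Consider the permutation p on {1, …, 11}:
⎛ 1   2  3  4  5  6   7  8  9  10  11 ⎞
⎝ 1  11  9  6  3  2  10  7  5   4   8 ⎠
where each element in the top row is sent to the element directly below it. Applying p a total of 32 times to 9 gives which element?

Tracing 9 → 5 → … returns to 9 after 3 steps, so 9 lies in a 3-cycle (3, 9, 5).
On a 3-cycle, p^3 is the identity, so p^32 = p^2 there (32 ≡ 2 mod 3).
Advancing 2 steps from 9: 9 → 5 → 3.

3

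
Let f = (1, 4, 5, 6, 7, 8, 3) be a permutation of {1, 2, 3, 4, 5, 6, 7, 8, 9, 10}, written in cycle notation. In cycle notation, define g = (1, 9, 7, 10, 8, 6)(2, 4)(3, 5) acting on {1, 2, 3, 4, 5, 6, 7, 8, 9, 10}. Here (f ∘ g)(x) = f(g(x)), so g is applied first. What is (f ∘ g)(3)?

6

g(3) = 5, then f(5) = 6; composing gives (f ∘ g)(3) = 6.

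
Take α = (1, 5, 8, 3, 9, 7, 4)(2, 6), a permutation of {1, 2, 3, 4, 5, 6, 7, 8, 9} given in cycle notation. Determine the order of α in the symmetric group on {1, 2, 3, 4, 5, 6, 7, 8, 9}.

The cycle type of α is (7, 2).
The order is lcm(7, 2) = 14.

14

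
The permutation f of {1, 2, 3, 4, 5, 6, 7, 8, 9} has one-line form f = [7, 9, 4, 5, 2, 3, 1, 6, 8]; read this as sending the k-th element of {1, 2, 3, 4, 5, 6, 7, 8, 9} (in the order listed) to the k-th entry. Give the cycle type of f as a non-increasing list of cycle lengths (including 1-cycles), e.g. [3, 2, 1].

[7, 2]

The disjoint cycles are (1, 7)(2, 9, 8, 6, 3, 4, 5), with lengths 7, 2 in non-increasing order.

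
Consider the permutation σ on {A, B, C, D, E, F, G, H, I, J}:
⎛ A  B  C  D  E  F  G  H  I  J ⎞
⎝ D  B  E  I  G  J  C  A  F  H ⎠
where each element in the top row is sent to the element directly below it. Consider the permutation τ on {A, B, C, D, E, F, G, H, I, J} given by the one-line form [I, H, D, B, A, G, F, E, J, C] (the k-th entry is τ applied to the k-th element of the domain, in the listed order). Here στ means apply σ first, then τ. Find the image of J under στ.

E

First apply σ: σ(J) = H, then τ(H) = E. Thus (στ)(J) = E.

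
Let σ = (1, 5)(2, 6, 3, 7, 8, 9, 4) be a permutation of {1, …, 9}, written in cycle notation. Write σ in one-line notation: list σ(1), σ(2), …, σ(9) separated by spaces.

5 6 7 2 1 3 8 9 4

Each element maps to the next entry in its cycle (wrapping to the front): 1↦5, 2↦6, 3↦7, 4↦2, 5↦1, 6↦3, 7↦8, 8↦9, 9↦4.
Listing these in domain order gives 5 6 7 2 1 3 8 9 4.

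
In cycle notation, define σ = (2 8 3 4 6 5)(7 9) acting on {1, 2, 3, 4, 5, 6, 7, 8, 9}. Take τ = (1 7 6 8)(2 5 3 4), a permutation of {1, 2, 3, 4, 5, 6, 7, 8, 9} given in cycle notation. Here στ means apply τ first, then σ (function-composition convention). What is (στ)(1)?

9

First apply τ: τ(1) = 7, then σ(7) = 9. Thus (στ)(1) = 9.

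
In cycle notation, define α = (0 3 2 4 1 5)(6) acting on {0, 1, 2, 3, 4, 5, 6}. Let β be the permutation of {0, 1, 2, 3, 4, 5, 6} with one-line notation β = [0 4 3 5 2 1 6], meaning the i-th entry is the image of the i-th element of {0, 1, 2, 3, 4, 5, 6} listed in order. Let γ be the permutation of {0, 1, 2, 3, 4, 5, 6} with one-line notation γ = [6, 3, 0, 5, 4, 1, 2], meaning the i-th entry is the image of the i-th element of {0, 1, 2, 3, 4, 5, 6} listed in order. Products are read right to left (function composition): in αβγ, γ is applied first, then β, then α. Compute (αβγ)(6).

2

(αβγ)(6) = α(β(γ(6))). γ(6) = 2, then β(2) = 3, then α(3) = 2, so the result is 2.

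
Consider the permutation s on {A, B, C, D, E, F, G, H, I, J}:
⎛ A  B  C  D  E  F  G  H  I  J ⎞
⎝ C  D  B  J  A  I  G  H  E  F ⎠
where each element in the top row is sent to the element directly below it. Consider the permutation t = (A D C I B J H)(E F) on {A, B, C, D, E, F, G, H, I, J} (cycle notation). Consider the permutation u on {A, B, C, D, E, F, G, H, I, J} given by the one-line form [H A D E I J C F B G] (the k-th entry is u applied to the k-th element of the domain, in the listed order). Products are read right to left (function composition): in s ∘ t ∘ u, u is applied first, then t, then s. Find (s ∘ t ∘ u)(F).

H

(s ∘ t ∘ u)(F) = s(t(u(F))). u(F) = J, then t(J) = H, then s(H) = H, so the result is H.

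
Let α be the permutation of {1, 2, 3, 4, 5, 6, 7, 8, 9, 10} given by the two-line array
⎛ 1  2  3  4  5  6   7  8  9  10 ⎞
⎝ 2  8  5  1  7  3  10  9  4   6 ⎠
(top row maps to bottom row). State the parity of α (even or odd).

even

In disjoint-cycle form the cycle lengths are 5, 5.
A cycle of length ℓ contributes ℓ−1 transpositions, so α is a product of 4 + 4 = 8 transpositions — even.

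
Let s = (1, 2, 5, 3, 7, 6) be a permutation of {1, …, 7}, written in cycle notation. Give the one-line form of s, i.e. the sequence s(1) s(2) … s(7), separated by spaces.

2 5 7 4 3 1 6

Image by image: 1↦2, 2↦5, 3↦7, 4↦4, 5↦3, 6↦1, 7↦6.
Listing these in domain order gives 2 5 7 4 3 1 6.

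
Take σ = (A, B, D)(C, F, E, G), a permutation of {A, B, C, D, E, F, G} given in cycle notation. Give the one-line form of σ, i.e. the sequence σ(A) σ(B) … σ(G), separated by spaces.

B D F A G E C

Image by image: A↦B, B↦D, C↦F, D↦A, E↦G, F↦E, G↦C.
Listing these in domain order gives B D F A G E C.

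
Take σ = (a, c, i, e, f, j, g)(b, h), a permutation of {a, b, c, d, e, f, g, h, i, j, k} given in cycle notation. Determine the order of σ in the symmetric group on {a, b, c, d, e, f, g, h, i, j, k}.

14

The cycle type of σ is (7, 2, 1, 1).
The order is lcm(7, 2) = 14.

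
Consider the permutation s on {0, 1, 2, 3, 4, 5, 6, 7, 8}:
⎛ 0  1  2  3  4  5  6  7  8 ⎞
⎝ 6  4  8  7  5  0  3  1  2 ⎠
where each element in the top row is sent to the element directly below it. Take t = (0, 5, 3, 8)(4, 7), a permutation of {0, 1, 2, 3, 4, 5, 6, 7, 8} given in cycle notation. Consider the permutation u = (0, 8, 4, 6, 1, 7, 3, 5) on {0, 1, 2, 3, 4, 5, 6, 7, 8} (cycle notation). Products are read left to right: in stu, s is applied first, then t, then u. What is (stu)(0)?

Chase 0: s(0) = 6; t(6) = 6; u(6) = 1. Hence (stu)(0) = 1.

1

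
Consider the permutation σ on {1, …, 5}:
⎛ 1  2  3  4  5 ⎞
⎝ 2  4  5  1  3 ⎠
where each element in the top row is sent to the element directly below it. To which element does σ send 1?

2

The entry below 1 in the array is 2, so σ(1) = 2.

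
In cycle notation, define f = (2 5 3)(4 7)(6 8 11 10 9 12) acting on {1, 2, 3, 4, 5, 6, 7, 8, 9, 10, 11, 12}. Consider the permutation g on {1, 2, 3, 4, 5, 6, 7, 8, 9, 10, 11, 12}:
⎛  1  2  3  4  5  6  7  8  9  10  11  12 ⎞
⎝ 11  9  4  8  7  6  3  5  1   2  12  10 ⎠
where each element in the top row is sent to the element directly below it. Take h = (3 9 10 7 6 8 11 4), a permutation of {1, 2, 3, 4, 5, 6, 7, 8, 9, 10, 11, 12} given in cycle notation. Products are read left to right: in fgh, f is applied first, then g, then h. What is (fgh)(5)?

Chase 5: f(5) = 3; g(3) = 4; h(4) = 3. Hence (fgh)(5) = 3.

3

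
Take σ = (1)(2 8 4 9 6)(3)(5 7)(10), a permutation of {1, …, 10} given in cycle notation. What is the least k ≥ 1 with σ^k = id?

10

The disjoint cycles have lengths 5, 2, 1, 1, 1.
Since disjoint cycles commute, ord(σ) = lcm(5, 2) = 10.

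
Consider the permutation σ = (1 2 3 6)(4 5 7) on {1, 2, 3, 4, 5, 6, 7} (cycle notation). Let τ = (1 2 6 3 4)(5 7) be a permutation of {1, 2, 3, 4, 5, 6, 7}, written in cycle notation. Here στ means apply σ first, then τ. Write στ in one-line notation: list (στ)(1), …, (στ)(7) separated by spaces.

6 4 3 7 5 2 1

For each element, apply σ then τ: 1 → 2 → 6; 2 → 3 → 4; 3 → 6 → 3; 4 → 5 → 7; 5 → 7 → 5; 6 → 1 → 2; 7 → 4 → 1.
Collecting the images, στ = [6 4 3 7 5 2 1].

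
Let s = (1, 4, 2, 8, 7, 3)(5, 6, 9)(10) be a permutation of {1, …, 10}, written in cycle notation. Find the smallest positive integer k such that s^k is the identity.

6

The disjoint cycles have lengths 6, 3, 1.
Since disjoint cycles commute, ord(s) = lcm(6, 3) = 6.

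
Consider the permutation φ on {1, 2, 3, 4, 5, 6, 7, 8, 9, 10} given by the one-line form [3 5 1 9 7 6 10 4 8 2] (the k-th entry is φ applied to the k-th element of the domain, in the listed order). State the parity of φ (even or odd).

even

In disjoint-cycle form the cycle lengths are 4, 3, 2, 1.
A cycle of length ℓ contributes ℓ−1 transpositions, so φ is a product of 3 + 2 + 1 = 6 transpositions — even.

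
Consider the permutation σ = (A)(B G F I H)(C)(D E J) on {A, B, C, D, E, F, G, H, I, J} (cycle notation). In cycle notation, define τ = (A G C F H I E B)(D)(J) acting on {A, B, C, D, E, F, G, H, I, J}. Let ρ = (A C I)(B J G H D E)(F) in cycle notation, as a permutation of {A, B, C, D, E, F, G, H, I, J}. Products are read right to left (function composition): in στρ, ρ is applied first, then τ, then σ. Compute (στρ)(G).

H

Chase G: ρ(G) = H; τ(H) = I; σ(I) = H. Hence (στρ)(G) = H.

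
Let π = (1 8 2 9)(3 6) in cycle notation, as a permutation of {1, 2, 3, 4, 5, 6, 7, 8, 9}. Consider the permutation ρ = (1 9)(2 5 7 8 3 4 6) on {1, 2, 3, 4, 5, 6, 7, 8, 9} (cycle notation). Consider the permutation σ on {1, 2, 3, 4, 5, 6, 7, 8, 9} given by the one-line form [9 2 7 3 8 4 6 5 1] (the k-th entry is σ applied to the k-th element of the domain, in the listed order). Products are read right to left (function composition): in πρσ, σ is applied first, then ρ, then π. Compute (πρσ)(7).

9

Chase 7: σ(7) = 6; ρ(6) = 2; π(2) = 9. Hence (πρσ)(7) = 9.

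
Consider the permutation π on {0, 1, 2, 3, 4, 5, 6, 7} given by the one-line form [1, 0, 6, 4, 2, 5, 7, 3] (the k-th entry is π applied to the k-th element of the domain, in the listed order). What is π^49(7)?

6

Tracing 7 → 3 → … returns to 7 after 5 steps, so 7 lies in a 5-cycle (2, 6, 7, 3, 4).
Since the cycle has length 5, π^49 acts on it the same as π^4 (49 mod 5 = 4).
Stepping 4 places around the cycle: 7 → 3 → 4 → 2 → 6.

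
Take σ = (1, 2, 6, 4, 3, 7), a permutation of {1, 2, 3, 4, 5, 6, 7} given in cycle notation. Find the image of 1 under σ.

2

In the cycle (1, 2, 6, 4, 3, 7), 1 is followed by 2, so σ(1) = 2.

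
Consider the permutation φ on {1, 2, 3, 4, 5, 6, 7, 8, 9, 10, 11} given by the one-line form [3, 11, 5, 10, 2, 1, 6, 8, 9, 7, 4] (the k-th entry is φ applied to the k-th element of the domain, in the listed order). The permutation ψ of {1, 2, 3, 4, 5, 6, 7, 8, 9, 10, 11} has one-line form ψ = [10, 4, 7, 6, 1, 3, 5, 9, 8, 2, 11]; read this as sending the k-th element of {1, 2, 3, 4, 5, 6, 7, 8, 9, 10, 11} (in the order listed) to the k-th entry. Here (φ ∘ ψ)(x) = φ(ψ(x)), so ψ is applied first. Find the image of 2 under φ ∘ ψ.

First apply ψ: ψ(2) = 4, then φ(4) = 10. Thus (φ ∘ ψ)(2) = 10.

10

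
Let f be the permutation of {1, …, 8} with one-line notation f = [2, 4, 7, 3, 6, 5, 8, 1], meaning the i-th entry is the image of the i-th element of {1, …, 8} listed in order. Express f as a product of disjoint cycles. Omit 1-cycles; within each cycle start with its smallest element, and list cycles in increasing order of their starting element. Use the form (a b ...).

Iterating f from 1 gives 1 → 2 → 4 → 3 → 7 → 8 → 1; that is the 6-cycle (1 2 4 3 7 8).
Continuing from each remaining unvisited element yields (1 2 4 3 7 8)(5 6).

(1 2 4 3 7 8)(5 6)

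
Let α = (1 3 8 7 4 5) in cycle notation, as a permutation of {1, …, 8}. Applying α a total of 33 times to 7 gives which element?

7 lies in the 6-cycle (1 3 8 7 4 5).
On a 6-cycle, α^6 is the identity, so α^33 = α^3 there (33 ≡ 3 mod 6).
Stepping 3 places around the cycle: 7 → 4 → 5 → 1.

1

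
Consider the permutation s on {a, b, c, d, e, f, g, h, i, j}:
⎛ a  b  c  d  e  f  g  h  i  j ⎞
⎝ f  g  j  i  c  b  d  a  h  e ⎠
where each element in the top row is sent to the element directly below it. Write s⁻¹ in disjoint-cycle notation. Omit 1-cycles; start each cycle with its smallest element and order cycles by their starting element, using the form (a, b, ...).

(a, h, i, d, g, b, f)(c, e, j)

First write s in disjoint cycles: (a, f, b, g, d, i, h)(c, j, e).
Reversing each cycle (and rotating so the smallest element leads) gives s⁻¹ = (a, h, i, d, g, b, f)(c, e, j).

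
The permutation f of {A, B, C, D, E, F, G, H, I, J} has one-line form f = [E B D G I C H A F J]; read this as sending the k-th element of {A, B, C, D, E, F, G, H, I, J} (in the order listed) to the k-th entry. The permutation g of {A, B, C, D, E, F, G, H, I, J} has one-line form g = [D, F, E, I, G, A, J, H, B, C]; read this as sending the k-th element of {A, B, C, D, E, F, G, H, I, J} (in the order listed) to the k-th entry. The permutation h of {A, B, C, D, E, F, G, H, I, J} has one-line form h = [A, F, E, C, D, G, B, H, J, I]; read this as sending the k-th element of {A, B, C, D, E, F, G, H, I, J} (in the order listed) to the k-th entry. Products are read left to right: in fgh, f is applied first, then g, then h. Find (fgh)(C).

(fgh)(C) = h(g(f(C))). f(C) = D, then g(D) = I, then h(I) = J, so the result is J.

J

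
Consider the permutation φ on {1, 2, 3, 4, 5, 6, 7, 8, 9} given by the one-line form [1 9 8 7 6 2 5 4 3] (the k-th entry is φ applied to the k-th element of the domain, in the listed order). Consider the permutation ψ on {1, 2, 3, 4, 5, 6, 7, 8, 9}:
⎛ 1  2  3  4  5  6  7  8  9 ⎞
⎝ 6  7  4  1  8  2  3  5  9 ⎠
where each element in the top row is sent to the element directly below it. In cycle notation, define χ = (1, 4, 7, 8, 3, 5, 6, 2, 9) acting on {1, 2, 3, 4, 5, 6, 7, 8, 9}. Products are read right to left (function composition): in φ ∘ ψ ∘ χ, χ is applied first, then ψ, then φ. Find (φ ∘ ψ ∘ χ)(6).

5

Chase 6: χ(6) = 2; ψ(2) = 7; φ(7) = 5. Hence (φ ∘ ψ ∘ χ)(6) = 5.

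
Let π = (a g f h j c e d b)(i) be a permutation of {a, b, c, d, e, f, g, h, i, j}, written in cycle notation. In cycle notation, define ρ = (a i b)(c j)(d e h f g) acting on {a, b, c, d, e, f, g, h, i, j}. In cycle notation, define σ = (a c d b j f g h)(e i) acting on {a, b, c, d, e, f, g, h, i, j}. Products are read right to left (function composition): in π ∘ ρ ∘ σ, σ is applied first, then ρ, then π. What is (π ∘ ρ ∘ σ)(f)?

(π ∘ ρ ∘ σ)(f) = π(ρ(σ(f))). σ(f) = g, then ρ(g) = d, then π(d) = b, so the result is b.

b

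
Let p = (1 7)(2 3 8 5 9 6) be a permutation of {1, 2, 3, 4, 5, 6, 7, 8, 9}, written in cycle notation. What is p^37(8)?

8 lies in the 6-cycle (2 3 8 5 9 6).
Since the cycle has length 6, p^37 acts on it the same as p^1 (37 mod 6 = 1).
Stepping 1 place around the cycle: 8 → 5.

5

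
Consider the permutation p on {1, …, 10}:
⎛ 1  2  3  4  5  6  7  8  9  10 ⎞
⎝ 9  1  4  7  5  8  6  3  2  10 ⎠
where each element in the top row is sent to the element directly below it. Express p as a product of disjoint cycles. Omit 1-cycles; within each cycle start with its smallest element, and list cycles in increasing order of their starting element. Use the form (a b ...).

(1 9 2)(3 4 7 6 8)

Iterating p from 1 gives 1 → 9 → 2 → 1; that is the 3-cycle (1 9 2).
Continuing from each remaining unvisited element yields (1 9 2)(3 4 7 6 8).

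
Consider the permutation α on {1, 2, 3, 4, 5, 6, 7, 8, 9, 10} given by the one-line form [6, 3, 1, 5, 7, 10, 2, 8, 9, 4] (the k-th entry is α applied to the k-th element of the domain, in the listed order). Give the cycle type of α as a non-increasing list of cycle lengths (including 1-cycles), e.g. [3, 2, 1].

[8, 1, 1]

The disjoint cycles are (1 6 10 4 5 7 2 3)(8)(9), with lengths 8, 1, 1 in non-increasing order.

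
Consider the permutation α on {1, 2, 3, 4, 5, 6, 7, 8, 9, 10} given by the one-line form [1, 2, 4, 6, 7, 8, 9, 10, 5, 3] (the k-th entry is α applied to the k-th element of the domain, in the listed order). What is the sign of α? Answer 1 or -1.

In disjoint-cycle form the cycle lengths are 5, 3, 1, 1.
A cycle is odd iff its length is even; α has 0 even-length cycles, so sgn(α) = (−1)^0 and α is even.

1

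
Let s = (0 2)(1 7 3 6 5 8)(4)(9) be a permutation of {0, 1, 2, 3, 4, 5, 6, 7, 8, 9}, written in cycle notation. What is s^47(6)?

6 lies in the 6-cycle (1 7 3 6 5 8).
Since the cycle has length 6, s^47 acts on it the same as s^5 (47 mod 6 = 5).
Advancing 5 steps from 6: 6 → 5 → 8 → 1 → 7 → 3.

3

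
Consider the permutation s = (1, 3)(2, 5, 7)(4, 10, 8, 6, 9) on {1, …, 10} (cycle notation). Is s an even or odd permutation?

odd

The cycle lengths are 5, 3, 2.
A cycle is odd iff its length is even; s has 1 even-length cycle, so sgn(s) = (−1)^1 and s is odd.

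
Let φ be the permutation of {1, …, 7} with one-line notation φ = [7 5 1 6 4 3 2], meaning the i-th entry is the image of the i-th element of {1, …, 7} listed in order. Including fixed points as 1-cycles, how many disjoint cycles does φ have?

1

The cycle decomposition is (1 7 2 5 4 6 3), which has 1 cycle (counting 1-cycles).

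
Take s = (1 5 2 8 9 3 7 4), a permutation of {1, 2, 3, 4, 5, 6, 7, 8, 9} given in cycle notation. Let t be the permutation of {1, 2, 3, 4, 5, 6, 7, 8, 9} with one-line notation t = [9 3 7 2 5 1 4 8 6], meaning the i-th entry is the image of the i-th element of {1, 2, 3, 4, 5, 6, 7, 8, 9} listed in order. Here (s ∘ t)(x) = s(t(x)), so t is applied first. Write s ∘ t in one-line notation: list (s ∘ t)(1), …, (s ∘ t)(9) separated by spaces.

3 7 4 8 2 5 1 9 6

(s ∘ t)(x) = s(t(x)). Computing each image: s(t(1)) = s(9) = 3, s(t(2)) = s(3) = 7, s(t(3)) = s(7) = 4, s(t(4)) = s(2) = 8, s(t(5)) = s(5) = 2, s(t(6)) = s(1) = 5, s(t(7)) = s(4) = 1, s(t(8)) = s(8) = 9, s(t(9)) = s(6) = 6.
Hence s ∘ t = [3 7 4 8 2 5 1 9 6].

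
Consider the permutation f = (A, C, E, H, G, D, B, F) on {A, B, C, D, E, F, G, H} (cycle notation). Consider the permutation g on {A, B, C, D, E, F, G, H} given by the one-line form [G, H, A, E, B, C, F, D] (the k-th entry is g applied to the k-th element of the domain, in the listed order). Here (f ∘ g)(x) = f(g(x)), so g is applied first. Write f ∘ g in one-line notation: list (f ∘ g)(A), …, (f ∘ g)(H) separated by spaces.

(f ∘ g)(x) = f(g(x)). Computing each image: f(g(A)) = f(G) = D, f(g(B)) = f(H) = G, f(g(C)) = f(A) = C, f(g(D)) = f(E) = H, f(g(E)) = f(B) = F, f(g(F)) = f(C) = E, f(g(G)) = f(F) = A, f(g(H)) = f(D) = B.
Hence f ∘ g = [D G C H F E A B].

D G C H F E A B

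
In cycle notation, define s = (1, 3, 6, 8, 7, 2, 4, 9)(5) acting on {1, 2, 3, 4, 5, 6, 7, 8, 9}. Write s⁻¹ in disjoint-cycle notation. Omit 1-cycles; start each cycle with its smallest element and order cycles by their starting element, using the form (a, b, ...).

(1, 9, 4, 2, 7, 8, 6, 3)

The inverse reverses each cycle.
Reversing each cycle of s and rotating so the smallest element leads gives (1, 9, 4, 2, 7, 8, 6, 3).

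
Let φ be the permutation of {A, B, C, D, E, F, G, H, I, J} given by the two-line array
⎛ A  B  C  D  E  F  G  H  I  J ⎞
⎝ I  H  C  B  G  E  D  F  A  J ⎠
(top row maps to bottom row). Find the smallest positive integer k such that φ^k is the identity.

Writing φ as disjoint cycles, the cycle lengths are 6, 2, 1, 1.
The order of φ is the least common multiple of its cycle lengths: lcm(6, 2) = 6.

6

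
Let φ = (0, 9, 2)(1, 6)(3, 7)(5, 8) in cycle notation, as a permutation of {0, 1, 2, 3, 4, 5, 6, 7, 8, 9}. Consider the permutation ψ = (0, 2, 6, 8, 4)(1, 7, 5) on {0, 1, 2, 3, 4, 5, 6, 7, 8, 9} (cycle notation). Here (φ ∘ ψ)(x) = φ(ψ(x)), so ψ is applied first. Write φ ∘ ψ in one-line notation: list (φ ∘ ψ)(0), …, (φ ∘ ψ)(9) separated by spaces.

Chase each element through ψ then φ: 0 → 2 → 0; 1 → 7 → 3; 2 → 6 → 1; 3 → 3 → 7; 4 → 0 → 9; 5 → 1 → 6; 6 → 8 → 5; 7 → 5 → 8; 8 → 4 → 4; 9 → 9 → 2.
Collecting the images, φ ∘ ψ = [0 3 1 7 9 6 5 8 4 2].

0 3 1 7 9 6 5 8 4 2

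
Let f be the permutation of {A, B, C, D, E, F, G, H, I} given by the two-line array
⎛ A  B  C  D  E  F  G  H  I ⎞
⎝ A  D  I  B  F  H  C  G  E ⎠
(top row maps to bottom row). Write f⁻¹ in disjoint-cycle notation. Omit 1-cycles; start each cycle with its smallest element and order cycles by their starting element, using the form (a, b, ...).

(B, D)(C, G, H, F, E, I)

First write f in disjoint cycles: (B, D)(C, I, E, F, H, G).
The inverse reverses every cycle; in canonical form, f⁻¹ = (B, D)(C, G, H, F, E, I).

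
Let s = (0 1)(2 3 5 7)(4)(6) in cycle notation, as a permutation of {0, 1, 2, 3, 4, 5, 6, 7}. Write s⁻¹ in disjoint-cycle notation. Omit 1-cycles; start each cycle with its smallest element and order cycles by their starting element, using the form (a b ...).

If s sends a → b within a cycle, s⁻¹ sends b → a; equivalently, reverse each cycle.
After reversing and putting each cycle's least element first, s⁻¹ = (0 1)(2 7 5 3).

(0 1)(2 7 5 3)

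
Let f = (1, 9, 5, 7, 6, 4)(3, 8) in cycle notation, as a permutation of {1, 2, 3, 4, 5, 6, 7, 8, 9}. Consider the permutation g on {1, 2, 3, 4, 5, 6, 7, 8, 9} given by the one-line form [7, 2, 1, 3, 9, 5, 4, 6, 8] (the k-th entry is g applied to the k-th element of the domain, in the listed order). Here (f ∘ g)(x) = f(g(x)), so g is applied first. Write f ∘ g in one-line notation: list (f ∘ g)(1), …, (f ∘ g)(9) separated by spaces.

For each element, apply g then f: 1 → 7 → 6; 2 → 2 → 2; 3 → 1 → 9; 4 → 3 → 8; 5 → 9 → 5; 6 → 5 → 7; 7 → 4 → 1; 8 → 6 → 4; 9 → 8 → 3.
Collecting the images, f ∘ g = [6 2 9 8 5 7 1 4 3].

6 2 9 8 5 7 1 4 3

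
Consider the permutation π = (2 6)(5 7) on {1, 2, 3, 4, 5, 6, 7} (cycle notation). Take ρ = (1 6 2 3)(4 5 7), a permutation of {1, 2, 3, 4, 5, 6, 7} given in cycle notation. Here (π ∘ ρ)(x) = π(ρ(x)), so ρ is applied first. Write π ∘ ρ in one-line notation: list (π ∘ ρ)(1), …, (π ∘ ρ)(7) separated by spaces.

2 3 1 7 5 6 4

(π ∘ ρ)(x) = π(ρ(x)). Computing each image: π(ρ(1)) = π(6) = 2, π(ρ(2)) = π(3) = 3, π(ρ(3)) = π(1) = 1, π(ρ(4)) = π(5) = 7, π(ρ(5)) = π(7) = 5, π(ρ(6)) = π(2) = 6, π(ρ(7)) = π(4) = 4.
Hence π ∘ ρ = [2 3 1 7 5 6 4].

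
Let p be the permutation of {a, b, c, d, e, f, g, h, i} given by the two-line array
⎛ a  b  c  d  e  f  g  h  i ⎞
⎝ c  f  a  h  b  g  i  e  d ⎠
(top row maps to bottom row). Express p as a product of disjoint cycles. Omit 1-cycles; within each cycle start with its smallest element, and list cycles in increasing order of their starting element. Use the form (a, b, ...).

Iterating p from a gives a → c → a; that is the 2-cycle (a, c).
Continuing from each remaining unvisited element yields (a, c)(b, f, g, i, d, h, e).

(a, c)(b, f, g, i, d, h, e)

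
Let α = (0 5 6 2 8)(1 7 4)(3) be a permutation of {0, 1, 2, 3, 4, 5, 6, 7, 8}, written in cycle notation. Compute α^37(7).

4

7 lies in the 3-cycle (1 7 4).
Powers repeat with period 3 on this cycle, and 37 mod 3 = 1, so α^37(7) = α^1(7).
Stepping 1 place around the cycle: 7 → 4.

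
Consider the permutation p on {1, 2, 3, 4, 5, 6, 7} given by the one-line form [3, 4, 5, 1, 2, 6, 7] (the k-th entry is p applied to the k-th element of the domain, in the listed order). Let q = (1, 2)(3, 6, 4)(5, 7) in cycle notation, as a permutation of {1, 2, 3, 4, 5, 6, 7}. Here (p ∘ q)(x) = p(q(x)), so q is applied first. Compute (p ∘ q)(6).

1

q(6) = 4, then p(4) = 1; composing gives (p ∘ q)(6) = 1.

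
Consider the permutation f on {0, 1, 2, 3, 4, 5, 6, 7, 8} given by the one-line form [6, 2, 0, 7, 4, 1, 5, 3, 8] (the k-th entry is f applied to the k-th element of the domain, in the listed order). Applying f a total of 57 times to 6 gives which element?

Tracing 6 → 5 → … returns to 6 after 5 steps, so 6 lies in a 5-cycle (0 6 5 1 2).
Since the cycle has length 5, f^57 acts on it the same as f^2 (57 mod 5 = 2).
Stepping 2 places around the cycle: 6 → 5 → 1.

1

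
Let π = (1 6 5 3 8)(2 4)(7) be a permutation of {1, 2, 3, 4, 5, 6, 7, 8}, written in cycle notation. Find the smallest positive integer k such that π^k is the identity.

10

The cycle type of π is (5, 2, 1).
The order is lcm(5, 2) = 10.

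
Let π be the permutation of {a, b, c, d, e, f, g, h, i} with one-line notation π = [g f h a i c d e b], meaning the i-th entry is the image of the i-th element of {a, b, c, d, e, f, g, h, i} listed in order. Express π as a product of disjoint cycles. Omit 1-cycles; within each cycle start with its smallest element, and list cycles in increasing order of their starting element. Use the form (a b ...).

Iterating π from a gives a → g → d → a; that is the 3-cycle (a g d).
Repeating from the next unused element and collecting all non-trivial cycles gives (a g d)(b f c h e i).

(a g d)(b f c h e i)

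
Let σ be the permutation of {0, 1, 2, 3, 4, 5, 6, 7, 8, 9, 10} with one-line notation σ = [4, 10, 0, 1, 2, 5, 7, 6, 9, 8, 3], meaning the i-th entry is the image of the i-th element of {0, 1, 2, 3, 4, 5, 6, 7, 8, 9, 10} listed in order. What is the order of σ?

The disjoint-cycle form of σ has cycle lengths 3, 3, 2, 2, 1.
Since disjoint cycles commute, ord(σ) = lcm(3, 3, 2, 2) = 6.

6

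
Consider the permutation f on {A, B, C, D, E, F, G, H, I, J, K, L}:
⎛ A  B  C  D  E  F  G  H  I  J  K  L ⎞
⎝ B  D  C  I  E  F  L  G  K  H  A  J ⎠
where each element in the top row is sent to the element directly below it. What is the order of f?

The disjoint-cycle form of f has cycle lengths 5, 4, 1, 1, 1.
Since disjoint cycles commute, ord(f) = lcm(5, 4) = 20.

20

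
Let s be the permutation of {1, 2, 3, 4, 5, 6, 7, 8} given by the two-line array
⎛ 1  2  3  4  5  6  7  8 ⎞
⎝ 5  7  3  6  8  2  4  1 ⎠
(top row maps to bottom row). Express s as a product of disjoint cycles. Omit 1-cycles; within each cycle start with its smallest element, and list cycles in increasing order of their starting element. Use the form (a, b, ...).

(1, 5, 8)(2, 7, 4, 6)

From 1: 1 → 5 → 8 → 1, closing the cycle (1, 5, 8).
Repeating from the next unused element and collecting all non-trivial cycles gives (1, 5, 8)(2, 7, 4, 6).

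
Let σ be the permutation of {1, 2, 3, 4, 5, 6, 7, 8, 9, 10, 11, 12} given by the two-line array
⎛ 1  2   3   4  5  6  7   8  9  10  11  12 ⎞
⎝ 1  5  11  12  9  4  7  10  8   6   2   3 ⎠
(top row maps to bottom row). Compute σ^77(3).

6

Tracing 3 → 11 → … returns to 3 after 10 steps, so 3 lies in a 10-cycle (2, 5, 9, 8, 10, 6, 4, 12, 3, 11).
Since the cycle has length 10, σ^77 acts on it the same as σ^7 (77 mod 10 = 7).
Stepping 7 places around the cycle: 3 → 11 → 2 → 5 → 9 → 8 → 10 → 6.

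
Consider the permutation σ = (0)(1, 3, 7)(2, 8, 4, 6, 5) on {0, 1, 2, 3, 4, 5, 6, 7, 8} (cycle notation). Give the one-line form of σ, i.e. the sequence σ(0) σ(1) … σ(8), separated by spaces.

0 3 8 7 6 2 5 1 4

Reading each image from the cycles: 0↦0, 1↦3, 2↦8, 3↦7, 4↦6, 5↦2, 6↦5, 7↦1, 8↦4.
Listing these in domain order gives 0 3 8 7 6 2 5 1 4.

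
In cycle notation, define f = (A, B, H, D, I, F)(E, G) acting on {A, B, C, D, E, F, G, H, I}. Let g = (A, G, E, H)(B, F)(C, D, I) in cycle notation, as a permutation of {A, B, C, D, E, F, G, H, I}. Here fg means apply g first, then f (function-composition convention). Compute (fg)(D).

First apply g: g(D) = I, then f(I) = F. Thus (fg)(D) = F.

F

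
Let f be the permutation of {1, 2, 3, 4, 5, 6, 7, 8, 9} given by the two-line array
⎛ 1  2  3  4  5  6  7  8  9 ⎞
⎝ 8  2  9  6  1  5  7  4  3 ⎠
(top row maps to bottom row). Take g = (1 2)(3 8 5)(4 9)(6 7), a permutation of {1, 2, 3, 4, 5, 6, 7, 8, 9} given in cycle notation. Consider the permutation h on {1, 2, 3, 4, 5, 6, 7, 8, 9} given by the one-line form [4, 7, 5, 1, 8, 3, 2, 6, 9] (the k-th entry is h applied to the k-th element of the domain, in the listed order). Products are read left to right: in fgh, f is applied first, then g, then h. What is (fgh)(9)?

6

Apply the permutations in order: f(9) = 3, then g(3) = 8, then h(8) = 6. So (fgh)(9) = 6.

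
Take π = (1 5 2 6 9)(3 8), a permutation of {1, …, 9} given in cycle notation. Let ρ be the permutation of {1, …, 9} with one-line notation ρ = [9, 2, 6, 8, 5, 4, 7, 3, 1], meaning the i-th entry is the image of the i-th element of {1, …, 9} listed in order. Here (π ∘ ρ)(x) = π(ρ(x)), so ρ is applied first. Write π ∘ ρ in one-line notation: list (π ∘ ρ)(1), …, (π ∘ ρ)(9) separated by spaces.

Chase each element through ρ then π: 1 → 9 → 1; 2 → 2 → 6; 3 → 6 → 9; 4 → 8 → 3; 5 → 5 → 2; 6 → 4 → 4; 7 → 7 → 7; 8 → 3 → 8; 9 → 1 → 5.
So π ∘ ρ in one-line form is 1 6 9 3 2 4 7 8 5.

1 6 9 3 2 4 7 8 5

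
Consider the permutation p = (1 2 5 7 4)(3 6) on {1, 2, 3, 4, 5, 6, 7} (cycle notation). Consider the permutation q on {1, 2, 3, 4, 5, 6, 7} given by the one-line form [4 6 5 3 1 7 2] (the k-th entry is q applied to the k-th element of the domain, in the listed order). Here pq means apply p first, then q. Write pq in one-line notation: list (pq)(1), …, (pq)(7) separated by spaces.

6 1 7 4 2 5 3

(pq)(x) = q(p(x)). Computing each image: q(p(1)) = q(2) = 6, q(p(2)) = q(5) = 1, q(p(3)) = q(6) = 7, q(p(4)) = q(1) = 4, q(p(5)) = q(7) = 2, q(p(6)) = q(3) = 5, q(p(7)) = q(4) = 3.
Hence pq = [6 1 7 4 2 5 3].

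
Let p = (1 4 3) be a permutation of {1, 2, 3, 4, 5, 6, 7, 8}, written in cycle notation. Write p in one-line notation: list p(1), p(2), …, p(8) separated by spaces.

Each element maps to the next entry in its cycle (wrapping to the front): 1↦4, 2↦2, 3↦1, 4↦3, 5↦5, 6↦6, 7↦7, 8↦8.
Listing these in domain order gives 4 2 1 3 5 6 7 8.

4 2 1 3 5 6 7 8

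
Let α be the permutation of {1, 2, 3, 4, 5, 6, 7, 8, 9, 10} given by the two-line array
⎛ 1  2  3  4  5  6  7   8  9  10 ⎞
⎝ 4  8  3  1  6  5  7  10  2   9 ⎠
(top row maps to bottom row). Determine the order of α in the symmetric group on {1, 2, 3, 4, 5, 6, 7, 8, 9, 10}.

4

Writing α as disjoint cycles, the cycle lengths are 4, 2, 2, 1, 1.
Since disjoint cycles commute, ord(α) = lcm(4, 2, 2) = 4.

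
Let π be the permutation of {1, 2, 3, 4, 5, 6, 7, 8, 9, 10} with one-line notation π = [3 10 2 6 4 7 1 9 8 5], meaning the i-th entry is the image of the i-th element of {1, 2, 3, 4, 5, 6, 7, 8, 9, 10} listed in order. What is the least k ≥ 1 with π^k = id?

The disjoint-cycle form of π has cycle lengths 8, 2.
Since disjoint cycles commute, ord(π) = lcm(8, 2) = 8.

8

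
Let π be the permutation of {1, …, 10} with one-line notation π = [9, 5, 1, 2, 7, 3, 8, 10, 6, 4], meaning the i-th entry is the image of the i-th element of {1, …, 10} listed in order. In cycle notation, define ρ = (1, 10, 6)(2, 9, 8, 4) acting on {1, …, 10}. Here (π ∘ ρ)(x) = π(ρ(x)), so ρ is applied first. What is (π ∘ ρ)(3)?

First apply ρ: ρ(3) = 3, then π(3) = 1. Thus (π ∘ ρ)(3) = 1.

1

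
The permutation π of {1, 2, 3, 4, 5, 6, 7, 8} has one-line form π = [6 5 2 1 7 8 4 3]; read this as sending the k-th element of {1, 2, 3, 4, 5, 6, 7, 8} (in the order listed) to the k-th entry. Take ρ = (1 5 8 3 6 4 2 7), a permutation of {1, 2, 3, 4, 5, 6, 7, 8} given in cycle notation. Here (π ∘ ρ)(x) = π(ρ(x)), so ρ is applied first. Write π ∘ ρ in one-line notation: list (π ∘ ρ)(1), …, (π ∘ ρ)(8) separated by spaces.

(π ∘ ρ)(x) = π(ρ(x)). Computing each image: π(ρ(1)) = π(5) = 7, π(ρ(2)) = π(7) = 4, π(ρ(3)) = π(6) = 8, π(ρ(4)) = π(2) = 5, π(ρ(5)) = π(8) = 3, π(ρ(6)) = π(4) = 1, π(ρ(7)) = π(1) = 6, π(ρ(8)) = π(3) = 2.
Hence π ∘ ρ = [7 4 8 5 3 1 6 2].

7 4 8 5 3 1 6 2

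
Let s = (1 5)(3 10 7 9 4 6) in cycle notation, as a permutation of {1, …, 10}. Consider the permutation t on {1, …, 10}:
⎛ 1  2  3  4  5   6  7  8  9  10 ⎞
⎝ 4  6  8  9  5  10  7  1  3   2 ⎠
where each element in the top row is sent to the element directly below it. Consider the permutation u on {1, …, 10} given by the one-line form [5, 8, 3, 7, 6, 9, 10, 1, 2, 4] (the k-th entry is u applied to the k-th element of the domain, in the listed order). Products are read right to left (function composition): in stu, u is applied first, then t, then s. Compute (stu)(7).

2

(stu)(7) = s(t(u(7))). u(7) = 10, then t(10) = 2, then s(2) = 2, so the result is 2.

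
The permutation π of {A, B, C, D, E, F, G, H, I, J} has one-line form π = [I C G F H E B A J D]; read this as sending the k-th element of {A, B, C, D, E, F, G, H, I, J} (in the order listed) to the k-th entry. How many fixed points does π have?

0

No element satisfies π(x) = x, so there are 0 fixed points.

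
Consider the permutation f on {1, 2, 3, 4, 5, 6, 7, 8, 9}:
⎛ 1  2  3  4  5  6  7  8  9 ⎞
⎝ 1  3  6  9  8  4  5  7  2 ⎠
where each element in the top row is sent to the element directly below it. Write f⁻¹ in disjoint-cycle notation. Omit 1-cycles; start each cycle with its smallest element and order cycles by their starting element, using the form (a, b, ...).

(2, 9, 4, 6, 3)(5, 7, 8)

The cycle decomposition of f is (2, 3, 6, 4, 9)(5, 8, 7).
Reversing each cycle (and rotating so the smallest element leads) gives f⁻¹ = (2, 9, 4, 6, 3)(5, 7, 8).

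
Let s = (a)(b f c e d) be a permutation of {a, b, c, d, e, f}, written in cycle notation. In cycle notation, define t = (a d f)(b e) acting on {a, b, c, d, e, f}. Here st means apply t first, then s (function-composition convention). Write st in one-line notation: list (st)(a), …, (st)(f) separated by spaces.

For each element, apply t then s: a → d → b; b → e → d; c → c → e; d → f → c; e → b → f; f → a → a.
So st in one-line form is b d e c f a.

b d e c f a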